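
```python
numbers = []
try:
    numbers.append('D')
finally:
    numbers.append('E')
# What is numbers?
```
['D', 'E']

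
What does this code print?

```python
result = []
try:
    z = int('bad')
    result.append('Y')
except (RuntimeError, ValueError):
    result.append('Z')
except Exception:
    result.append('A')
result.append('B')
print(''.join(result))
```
ZB

ValueError matches tuple containing it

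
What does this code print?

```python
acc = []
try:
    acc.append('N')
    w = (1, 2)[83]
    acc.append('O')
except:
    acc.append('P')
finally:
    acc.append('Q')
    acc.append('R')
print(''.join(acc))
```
NPQR

Code before exception runs, then except, then all of finally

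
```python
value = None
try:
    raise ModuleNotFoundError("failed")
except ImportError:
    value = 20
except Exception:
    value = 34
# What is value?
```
20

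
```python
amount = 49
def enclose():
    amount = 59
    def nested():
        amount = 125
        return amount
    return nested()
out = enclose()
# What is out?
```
125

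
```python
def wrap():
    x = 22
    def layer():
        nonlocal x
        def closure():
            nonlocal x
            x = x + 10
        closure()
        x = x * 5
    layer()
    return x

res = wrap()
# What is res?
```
160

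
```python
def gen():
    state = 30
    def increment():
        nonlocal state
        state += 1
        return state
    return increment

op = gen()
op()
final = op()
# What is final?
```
32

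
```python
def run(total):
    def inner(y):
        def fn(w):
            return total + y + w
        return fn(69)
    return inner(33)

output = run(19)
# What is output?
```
121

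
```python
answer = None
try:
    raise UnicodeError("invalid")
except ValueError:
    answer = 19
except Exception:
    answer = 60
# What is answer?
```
19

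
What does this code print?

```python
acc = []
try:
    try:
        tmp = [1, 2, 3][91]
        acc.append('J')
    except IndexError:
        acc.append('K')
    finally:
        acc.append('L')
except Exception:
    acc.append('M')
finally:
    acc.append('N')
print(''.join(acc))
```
KLN

Both finally blocks run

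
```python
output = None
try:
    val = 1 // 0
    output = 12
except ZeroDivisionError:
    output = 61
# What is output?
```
61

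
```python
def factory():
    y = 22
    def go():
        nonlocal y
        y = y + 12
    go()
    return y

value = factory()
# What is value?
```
34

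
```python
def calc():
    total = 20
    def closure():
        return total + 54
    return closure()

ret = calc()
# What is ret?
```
74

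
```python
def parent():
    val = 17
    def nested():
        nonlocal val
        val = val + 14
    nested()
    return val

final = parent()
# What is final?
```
31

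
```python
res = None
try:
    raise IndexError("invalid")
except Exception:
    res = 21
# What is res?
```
21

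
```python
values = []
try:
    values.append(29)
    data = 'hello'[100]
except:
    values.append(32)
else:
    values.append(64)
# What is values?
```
[29, 32]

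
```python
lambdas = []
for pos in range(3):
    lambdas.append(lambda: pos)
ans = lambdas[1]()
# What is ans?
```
2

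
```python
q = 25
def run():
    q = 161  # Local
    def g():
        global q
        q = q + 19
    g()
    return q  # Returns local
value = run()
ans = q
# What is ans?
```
44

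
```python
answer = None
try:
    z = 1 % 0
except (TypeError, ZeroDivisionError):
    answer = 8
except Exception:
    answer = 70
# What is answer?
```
8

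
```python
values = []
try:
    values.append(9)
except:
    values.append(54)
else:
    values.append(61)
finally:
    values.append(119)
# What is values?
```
[9, 61, 119]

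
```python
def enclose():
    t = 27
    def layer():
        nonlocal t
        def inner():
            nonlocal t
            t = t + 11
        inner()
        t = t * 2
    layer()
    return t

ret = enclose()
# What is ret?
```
76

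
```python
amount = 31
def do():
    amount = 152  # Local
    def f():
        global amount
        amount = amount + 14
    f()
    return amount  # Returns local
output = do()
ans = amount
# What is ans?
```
45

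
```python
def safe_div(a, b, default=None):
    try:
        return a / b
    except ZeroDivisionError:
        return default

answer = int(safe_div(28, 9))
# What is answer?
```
3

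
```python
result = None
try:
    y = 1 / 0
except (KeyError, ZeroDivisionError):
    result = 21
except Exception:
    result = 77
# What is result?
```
21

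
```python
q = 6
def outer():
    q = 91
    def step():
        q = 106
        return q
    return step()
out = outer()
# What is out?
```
106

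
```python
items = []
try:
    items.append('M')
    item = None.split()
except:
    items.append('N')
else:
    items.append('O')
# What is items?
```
['M', 'N']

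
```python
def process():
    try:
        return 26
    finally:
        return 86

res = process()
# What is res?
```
86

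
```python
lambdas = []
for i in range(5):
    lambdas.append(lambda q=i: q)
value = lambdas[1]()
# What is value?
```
1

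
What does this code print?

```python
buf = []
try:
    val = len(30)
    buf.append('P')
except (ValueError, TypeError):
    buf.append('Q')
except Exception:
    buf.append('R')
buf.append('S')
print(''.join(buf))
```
QS

TypeError matches tuple containing it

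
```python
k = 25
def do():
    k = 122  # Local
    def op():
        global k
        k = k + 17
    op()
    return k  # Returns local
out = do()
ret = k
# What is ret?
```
42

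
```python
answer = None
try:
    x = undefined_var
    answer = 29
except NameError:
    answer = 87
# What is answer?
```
87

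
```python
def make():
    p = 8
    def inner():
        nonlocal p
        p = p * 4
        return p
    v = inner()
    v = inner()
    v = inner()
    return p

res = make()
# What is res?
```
512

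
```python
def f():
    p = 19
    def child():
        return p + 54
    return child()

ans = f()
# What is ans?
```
73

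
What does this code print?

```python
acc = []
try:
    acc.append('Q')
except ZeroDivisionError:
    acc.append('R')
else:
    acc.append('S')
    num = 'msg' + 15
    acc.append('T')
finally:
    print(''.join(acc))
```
QS

Try succeeds, else appends 'S', TypeError in else is uncaught, finally prints before exception propagates ('T' never appended)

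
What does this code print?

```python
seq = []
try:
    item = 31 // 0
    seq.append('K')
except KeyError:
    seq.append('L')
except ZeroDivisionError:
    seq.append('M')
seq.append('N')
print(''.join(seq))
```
MN

ZeroDivisionError is caught by its specific handler, not KeyError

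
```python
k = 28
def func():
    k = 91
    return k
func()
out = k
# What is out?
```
28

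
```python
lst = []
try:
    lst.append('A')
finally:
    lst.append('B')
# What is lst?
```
['A', 'B']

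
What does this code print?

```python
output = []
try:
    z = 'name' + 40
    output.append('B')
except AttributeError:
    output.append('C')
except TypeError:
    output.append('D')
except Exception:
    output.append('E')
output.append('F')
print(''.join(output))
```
DF

TypeError matches before generic Exception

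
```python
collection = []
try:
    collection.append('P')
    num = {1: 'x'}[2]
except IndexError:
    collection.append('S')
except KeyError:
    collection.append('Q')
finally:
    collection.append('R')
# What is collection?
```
['P', 'Q', 'R']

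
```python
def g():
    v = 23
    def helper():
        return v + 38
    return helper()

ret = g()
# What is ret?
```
61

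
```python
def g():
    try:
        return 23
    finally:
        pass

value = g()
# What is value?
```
23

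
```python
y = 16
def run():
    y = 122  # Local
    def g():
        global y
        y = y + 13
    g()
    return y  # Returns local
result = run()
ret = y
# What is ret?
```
29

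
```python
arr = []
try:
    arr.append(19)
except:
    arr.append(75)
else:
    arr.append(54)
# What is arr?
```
[19, 54]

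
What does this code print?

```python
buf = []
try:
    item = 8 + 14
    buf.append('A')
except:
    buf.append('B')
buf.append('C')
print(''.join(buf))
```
AC

No exception, try block completes normally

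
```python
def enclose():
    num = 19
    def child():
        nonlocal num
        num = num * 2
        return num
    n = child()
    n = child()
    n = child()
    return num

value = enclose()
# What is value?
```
152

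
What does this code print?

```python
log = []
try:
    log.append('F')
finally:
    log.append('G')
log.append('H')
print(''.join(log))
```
FGH

try/finally without except, no exception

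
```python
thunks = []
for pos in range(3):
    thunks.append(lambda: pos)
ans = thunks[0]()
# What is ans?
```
2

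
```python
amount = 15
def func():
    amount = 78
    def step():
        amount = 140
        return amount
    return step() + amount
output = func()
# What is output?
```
218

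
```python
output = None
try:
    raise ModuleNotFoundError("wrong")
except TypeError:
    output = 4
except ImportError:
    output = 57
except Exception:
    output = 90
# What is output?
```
57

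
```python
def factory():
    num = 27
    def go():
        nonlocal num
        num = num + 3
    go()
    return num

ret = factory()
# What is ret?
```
30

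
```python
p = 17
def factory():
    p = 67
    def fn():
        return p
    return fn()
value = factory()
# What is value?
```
67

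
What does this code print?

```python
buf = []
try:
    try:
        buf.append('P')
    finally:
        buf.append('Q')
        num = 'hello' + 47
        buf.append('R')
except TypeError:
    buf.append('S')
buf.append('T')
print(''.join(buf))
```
PQST

Exception in inner finally caught by outer except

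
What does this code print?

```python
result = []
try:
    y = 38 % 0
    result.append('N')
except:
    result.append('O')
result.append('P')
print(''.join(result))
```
OP

Exception raised in try, caught by bare except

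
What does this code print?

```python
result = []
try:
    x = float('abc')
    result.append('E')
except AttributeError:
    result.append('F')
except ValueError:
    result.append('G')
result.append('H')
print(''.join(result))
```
GH

ValueError is caught by its specific handler, not AttributeError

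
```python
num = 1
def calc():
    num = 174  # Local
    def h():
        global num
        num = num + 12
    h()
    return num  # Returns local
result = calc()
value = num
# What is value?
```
13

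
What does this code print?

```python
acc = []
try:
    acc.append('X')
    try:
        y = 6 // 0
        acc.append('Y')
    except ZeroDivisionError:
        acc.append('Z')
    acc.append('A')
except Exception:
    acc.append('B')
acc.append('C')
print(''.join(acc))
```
XZAC

Inner exception caught by inner handler, outer continues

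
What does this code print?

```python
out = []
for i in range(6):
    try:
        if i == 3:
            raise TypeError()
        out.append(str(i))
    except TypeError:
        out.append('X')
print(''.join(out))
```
012X45

Exception on i=3 caught, loop continues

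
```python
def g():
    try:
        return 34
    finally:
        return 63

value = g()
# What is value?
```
63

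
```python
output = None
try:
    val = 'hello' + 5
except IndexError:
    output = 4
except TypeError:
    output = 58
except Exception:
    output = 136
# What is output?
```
58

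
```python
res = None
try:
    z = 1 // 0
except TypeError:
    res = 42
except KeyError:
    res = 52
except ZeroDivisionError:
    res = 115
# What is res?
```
115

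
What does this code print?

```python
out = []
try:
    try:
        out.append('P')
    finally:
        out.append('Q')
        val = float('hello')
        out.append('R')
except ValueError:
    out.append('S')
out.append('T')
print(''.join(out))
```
PQST

Exception in inner finally caught by outer except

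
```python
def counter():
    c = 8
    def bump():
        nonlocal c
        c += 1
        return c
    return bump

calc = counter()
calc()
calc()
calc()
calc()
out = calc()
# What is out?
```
13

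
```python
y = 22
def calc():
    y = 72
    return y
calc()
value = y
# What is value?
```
22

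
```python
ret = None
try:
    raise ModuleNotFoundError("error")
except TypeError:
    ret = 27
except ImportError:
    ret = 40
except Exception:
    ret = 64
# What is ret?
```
40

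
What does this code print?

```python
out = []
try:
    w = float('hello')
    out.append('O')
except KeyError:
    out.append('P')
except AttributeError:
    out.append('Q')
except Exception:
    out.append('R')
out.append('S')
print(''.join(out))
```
RS

ValueError not specifically caught, falls to Exception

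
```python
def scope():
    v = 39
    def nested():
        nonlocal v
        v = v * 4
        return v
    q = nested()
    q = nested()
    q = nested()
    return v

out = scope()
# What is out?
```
2496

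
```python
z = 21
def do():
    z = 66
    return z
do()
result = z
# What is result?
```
21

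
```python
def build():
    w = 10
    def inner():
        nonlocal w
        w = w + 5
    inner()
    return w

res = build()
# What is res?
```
15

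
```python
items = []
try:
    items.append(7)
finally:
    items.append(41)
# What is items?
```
[7, 41]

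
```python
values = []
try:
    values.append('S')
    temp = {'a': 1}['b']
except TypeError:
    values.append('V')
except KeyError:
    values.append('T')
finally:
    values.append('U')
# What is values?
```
['S', 'T', 'U']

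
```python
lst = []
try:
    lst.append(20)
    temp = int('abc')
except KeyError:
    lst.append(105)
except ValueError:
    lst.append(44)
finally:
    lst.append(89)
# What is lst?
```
[20, 44, 89]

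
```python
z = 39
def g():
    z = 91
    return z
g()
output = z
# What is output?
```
39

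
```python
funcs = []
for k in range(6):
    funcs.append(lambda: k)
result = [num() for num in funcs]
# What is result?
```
[5, 5, 5, 5, 5, 5]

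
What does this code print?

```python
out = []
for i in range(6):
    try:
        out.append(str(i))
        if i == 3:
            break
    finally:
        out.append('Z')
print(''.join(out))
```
0Z1Z2Z3Z

finally runs even when breaking out of loop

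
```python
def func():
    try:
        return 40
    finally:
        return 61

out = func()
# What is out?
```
61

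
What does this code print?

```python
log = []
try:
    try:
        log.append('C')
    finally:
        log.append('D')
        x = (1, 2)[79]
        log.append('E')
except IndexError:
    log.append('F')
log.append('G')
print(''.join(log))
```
CDFG

Exception in inner finally caught by outer except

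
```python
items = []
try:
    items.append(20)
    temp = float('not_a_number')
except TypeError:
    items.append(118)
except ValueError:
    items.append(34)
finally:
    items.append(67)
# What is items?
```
[20, 34, 67]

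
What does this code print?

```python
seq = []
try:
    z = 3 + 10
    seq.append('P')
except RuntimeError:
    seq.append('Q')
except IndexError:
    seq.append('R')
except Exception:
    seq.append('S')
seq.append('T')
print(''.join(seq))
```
PT

No exception, try block completes normally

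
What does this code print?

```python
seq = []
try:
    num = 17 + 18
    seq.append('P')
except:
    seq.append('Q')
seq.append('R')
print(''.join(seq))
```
PR

No exception, try block completes normally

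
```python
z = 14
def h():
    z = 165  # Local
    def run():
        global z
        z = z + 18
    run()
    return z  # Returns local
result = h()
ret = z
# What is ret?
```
32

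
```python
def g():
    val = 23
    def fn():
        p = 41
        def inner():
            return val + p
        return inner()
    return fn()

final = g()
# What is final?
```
64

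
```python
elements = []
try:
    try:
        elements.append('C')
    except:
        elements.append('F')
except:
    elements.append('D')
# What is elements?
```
['C']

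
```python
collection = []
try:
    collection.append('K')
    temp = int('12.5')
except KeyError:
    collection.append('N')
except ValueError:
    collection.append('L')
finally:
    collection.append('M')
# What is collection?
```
['K', 'L', 'M']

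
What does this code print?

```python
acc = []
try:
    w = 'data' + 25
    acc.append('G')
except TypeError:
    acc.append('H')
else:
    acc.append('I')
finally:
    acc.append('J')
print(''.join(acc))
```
HJ

Exception: except runs, else skipped, finally runs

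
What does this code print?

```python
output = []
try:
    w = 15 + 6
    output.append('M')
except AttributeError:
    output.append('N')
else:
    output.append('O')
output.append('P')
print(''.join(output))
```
MOP

else block runs when no exception occurs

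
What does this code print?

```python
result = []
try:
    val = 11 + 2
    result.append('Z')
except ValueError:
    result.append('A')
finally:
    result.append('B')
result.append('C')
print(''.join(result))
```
ZBC

finally runs after normal execution too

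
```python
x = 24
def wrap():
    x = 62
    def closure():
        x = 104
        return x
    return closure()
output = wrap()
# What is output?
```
104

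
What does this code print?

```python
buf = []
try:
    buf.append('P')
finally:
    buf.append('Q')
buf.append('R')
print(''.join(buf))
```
PQR

try/finally without except, no exception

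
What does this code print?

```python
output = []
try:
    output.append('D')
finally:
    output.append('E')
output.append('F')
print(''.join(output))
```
DEF

try/finally without except, no exception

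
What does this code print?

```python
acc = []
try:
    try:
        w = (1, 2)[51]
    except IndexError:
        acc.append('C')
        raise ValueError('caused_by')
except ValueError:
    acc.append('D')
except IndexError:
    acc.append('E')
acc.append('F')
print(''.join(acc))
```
CDF

ValueError raised and caught, original IndexError not re-raised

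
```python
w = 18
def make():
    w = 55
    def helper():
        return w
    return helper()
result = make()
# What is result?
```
55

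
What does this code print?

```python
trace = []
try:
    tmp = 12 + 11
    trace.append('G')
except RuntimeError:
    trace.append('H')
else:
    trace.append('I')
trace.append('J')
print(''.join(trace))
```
GIJ

else block runs when no exception occurs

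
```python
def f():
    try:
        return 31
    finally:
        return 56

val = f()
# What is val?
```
56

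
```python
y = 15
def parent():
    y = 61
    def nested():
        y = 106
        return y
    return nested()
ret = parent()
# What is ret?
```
106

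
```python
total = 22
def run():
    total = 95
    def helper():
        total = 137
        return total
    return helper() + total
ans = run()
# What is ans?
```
232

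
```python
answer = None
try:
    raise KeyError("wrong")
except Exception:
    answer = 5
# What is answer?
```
5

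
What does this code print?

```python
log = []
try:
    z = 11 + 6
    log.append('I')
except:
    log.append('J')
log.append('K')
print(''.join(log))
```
IK

No exception, try block completes normally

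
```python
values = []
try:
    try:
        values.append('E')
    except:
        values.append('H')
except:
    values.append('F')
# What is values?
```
['E']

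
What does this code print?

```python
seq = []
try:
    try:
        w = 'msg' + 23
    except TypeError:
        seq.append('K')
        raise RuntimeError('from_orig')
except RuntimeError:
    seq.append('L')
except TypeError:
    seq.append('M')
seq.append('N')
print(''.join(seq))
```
KLN

RuntimeError raised and caught, original TypeError not re-raised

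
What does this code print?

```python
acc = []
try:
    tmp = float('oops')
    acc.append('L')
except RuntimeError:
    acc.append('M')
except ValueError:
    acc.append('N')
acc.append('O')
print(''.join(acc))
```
NO

ValueError is caught by its specific handler, not RuntimeError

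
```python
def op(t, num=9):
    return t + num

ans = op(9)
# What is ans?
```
18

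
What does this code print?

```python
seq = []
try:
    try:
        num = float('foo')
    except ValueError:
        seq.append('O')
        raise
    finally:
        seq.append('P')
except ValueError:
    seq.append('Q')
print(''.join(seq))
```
OPQ

finally runs before re-raised exception propagates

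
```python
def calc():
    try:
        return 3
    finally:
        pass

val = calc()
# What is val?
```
3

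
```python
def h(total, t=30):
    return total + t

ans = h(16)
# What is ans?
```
46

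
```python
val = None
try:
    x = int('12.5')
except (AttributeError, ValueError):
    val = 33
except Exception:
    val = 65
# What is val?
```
33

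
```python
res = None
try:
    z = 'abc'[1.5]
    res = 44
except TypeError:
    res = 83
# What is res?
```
83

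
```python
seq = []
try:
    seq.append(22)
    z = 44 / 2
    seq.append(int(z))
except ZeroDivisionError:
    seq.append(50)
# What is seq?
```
[22, 22]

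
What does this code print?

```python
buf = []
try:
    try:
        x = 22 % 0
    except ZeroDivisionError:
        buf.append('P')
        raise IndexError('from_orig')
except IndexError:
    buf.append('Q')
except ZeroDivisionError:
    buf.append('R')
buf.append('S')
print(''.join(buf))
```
PQS

IndexError raised and caught, original ZeroDivisionError not re-raised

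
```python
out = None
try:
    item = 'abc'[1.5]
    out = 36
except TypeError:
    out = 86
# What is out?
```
86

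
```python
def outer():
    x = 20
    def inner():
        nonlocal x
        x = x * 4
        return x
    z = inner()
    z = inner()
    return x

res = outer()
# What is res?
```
320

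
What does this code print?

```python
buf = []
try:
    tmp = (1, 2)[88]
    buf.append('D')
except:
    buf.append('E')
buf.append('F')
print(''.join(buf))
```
EF

Exception raised in try, caught by bare except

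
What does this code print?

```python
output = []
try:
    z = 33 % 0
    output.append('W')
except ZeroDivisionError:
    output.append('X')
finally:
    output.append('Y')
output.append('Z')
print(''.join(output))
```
XYZ

finally always runs, even after exception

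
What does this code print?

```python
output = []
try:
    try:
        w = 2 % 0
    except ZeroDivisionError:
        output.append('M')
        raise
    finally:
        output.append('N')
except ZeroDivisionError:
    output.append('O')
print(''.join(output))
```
MNO

finally runs before re-raised exception propagates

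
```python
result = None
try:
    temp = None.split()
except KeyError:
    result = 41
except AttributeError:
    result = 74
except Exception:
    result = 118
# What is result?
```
74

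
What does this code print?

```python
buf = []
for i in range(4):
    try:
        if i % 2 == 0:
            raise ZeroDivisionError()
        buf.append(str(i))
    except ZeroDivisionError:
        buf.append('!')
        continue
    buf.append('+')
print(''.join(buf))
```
!1+!3+

continue in except skips rest of loop body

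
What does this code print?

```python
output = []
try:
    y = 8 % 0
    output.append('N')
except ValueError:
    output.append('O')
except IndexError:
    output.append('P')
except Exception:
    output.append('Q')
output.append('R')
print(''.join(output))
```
QR

ZeroDivisionError not specifically caught, falls to Exception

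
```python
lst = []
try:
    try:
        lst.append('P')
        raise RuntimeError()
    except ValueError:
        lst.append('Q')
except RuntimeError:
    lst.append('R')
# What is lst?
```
['P', 'R']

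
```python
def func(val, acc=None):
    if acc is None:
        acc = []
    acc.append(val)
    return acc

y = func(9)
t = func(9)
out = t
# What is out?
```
[9]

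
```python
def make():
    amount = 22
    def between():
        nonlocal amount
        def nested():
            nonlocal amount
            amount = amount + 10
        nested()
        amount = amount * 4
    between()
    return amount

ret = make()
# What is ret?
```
128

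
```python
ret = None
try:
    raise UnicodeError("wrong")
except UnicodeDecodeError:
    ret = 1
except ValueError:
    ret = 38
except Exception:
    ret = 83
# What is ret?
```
38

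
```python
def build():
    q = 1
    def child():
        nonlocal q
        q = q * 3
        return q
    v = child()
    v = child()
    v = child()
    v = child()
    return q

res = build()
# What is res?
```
81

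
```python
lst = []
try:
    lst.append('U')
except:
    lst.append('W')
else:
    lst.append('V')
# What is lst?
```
['U', 'V']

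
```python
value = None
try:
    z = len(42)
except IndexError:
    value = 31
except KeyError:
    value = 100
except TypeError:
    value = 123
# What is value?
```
123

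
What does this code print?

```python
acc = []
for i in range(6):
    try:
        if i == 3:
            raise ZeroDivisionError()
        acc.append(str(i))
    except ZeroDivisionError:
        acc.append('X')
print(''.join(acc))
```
012X45

Exception on i=3 caught, loop continues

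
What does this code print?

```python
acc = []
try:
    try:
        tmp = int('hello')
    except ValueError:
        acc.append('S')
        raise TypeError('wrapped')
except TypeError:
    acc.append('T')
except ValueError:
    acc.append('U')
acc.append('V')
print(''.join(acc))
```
STV

TypeError raised and caught, original ValueError not re-raised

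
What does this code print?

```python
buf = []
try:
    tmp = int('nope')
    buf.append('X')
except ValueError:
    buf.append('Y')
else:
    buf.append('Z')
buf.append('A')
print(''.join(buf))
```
YA

else block skipped when exception is caught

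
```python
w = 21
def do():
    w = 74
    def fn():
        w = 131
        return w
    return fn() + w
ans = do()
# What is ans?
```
205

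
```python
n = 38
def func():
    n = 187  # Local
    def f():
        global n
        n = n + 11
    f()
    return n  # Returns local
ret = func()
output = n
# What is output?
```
49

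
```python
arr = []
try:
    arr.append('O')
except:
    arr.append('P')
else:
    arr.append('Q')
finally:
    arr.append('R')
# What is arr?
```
['O', 'Q', 'R']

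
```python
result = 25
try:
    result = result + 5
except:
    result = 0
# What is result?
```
30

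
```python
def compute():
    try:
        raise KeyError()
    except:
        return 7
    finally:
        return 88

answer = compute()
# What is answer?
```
88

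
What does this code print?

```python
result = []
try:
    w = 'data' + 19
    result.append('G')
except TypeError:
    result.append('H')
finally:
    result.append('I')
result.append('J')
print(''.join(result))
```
HIJ

finally always runs, even after exception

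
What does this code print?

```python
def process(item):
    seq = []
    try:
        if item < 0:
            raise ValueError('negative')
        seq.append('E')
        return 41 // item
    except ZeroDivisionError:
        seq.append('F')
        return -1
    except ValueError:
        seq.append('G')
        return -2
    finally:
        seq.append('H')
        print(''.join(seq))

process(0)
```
EFH

item=0 causes ZeroDivisionError, caught, finally prints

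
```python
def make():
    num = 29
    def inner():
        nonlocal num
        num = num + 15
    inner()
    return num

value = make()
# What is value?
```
44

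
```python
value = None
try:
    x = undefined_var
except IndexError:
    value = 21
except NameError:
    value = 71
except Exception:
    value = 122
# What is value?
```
71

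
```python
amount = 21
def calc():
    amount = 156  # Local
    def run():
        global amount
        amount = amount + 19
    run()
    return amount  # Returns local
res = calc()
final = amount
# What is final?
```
40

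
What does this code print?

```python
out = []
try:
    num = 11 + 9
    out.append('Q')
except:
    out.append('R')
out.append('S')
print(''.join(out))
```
QS

No exception, try block completes normally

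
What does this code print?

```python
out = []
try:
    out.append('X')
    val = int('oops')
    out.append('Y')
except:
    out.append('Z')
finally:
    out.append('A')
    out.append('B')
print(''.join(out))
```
XZAB

Code before exception runs, then except, then all of finally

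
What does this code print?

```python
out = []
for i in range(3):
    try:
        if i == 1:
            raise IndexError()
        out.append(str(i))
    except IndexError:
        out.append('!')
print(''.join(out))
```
0!2

Exception on i=1 caught, loop continues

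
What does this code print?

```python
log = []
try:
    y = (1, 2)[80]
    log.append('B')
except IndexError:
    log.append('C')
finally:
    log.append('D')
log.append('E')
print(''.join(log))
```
CDE

finally always runs, even after exception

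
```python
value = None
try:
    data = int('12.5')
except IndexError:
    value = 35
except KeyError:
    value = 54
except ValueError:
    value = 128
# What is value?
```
128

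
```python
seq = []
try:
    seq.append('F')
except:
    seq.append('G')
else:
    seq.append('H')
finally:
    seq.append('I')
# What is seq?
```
['F', 'H', 'I']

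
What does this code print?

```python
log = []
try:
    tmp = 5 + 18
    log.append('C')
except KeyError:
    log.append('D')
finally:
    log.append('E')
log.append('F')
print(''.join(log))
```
CEF

finally runs after normal execution too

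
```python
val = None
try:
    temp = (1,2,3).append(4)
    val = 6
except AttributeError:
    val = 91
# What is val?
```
91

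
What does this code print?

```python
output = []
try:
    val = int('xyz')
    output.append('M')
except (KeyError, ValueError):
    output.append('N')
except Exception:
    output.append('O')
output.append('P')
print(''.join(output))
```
NP

ValueError matches tuple containing it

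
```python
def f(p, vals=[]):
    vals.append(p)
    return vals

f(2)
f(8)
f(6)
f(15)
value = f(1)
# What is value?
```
[2, 8, 6, 15, 1]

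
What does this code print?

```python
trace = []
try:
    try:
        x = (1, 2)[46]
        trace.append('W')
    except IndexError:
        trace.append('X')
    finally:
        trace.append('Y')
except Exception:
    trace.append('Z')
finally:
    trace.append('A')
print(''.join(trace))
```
XYA

Both finally blocks run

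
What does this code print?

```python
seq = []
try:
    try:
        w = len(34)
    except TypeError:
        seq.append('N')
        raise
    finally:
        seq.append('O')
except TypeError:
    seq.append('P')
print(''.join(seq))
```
NOP

finally runs before re-raised exception propagates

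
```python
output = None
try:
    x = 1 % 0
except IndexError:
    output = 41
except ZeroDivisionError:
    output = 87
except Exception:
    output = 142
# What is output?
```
87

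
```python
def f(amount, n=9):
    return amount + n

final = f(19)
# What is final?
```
28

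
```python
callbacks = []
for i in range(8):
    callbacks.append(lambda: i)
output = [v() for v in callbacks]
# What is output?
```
[7, 7, 7, 7, 7, 7, 7, 7]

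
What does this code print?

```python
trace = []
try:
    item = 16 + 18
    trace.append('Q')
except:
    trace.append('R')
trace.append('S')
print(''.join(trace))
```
QS

No exception, try block completes normally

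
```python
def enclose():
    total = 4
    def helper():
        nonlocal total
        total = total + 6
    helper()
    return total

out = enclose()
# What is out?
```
10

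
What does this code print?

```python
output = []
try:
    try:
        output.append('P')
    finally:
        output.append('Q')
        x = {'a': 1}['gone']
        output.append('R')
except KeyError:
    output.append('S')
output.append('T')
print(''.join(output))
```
PQST

Exception in inner finally caught by outer except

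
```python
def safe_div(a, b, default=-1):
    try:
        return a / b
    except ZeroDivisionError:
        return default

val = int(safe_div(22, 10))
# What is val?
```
2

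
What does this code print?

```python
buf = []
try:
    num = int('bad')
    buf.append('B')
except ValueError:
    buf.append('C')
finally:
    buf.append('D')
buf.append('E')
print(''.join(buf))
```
CDE

finally always runs, even after exception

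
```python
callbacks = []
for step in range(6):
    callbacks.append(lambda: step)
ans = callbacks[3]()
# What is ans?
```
5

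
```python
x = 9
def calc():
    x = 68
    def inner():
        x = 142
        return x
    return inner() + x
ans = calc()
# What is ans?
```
210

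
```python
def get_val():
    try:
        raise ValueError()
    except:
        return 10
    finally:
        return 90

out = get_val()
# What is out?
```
90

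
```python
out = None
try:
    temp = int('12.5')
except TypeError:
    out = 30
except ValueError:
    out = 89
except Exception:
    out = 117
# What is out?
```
89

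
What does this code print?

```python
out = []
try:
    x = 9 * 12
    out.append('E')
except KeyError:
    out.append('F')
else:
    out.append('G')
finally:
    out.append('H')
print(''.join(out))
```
EGH

else runs before finally when no exception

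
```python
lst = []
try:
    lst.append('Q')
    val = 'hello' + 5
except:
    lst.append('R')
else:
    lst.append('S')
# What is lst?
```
['Q', 'R']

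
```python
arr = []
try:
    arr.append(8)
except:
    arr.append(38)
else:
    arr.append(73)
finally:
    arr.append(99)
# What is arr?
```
[8, 73, 99]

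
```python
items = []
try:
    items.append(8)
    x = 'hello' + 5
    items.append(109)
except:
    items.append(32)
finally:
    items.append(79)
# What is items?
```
[8, 32, 79]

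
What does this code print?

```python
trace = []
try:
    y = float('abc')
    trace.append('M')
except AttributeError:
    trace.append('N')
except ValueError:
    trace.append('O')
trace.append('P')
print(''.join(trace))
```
OP

ValueError is caught by its specific handler, not AttributeError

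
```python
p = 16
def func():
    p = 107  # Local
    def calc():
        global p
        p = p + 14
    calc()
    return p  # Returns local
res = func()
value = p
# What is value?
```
30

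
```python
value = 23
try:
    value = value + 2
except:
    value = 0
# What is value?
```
25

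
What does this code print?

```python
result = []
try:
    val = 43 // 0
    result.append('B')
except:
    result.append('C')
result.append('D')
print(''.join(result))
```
CD

Exception raised in try, caught by bare except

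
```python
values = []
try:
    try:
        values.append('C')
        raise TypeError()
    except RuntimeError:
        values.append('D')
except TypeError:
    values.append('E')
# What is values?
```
['C', 'E']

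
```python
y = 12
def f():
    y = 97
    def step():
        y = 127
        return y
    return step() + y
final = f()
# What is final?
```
224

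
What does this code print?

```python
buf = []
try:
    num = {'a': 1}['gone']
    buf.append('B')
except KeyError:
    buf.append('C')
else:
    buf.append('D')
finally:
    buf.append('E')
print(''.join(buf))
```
CE

Exception: except runs, else skipped, finally runs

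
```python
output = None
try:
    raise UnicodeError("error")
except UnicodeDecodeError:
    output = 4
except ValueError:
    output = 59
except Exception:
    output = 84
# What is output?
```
59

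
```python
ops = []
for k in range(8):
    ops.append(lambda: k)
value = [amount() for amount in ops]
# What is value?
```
[7, 7, 7, 7, 7, 7, 7, 7]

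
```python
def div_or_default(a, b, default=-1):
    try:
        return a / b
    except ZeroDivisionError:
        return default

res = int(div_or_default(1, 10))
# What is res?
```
0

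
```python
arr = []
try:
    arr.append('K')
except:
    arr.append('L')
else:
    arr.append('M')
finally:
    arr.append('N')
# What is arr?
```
['K', 'M', 'N']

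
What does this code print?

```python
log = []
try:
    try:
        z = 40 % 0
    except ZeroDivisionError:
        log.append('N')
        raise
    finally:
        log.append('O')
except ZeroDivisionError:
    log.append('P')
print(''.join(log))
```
NOP

finally runs before re-raised exception propagates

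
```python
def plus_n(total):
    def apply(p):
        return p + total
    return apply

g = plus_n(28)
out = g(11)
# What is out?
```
39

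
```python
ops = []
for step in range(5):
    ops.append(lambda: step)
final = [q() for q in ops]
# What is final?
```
[4, 4, 4, 4, 4]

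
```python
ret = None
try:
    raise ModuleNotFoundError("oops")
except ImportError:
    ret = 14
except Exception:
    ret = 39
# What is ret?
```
14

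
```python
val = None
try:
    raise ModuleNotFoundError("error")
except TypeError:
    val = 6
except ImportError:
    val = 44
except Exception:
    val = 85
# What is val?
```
44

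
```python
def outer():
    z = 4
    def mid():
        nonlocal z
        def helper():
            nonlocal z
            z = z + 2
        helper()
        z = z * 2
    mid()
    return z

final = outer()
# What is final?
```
12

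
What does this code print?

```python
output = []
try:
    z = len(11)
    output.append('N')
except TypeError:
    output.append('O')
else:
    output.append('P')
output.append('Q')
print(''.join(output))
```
OQ

else block skipped when exception is caught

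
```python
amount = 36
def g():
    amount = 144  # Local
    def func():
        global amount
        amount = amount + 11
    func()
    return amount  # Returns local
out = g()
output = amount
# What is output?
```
47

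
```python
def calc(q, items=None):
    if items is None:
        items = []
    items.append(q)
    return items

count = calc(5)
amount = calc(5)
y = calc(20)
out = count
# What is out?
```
[5]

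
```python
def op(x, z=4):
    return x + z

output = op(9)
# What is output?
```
13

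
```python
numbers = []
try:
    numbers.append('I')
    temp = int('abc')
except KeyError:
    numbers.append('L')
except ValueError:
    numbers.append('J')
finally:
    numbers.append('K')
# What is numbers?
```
['I', 'J', 'K']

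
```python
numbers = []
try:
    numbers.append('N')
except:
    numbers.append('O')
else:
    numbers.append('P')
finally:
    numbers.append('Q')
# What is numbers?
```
['N', 'P', 'Q']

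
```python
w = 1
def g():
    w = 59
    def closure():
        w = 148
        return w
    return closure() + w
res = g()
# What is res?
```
207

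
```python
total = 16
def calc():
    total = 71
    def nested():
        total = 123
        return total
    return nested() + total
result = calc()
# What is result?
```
194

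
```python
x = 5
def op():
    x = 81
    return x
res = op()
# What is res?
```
81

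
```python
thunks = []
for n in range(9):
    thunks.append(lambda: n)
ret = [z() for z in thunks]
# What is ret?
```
[8, 8, 8, 8, 8, 8, 8, 8, 8]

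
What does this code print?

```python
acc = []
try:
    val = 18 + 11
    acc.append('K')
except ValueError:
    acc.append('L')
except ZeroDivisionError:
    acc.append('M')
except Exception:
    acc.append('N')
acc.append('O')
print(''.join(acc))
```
KO

No exception, try block completes normally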